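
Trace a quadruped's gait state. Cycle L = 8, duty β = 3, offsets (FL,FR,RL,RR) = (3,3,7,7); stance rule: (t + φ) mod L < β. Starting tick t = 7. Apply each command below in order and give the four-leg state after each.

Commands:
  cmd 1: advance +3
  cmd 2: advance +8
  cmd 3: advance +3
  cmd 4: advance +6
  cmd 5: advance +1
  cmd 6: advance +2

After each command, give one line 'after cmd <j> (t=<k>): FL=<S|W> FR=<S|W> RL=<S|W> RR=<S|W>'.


after cmd 1 (t=10): FL=W FR=W RL=S RR=S
after cmd 2 (t=18): FL=W FR=W RL=S RR=S
after cmd 3 (t=21): FL=S FR=S RL=W RR=W
after cmd 4 (t=27): FL=W FR=W RL=S RR=S
after cmd 5 (t=28): FL=W FR=W RL=W RR=W
after cmd 6 (t=30): FL=S FR=S RL=W RR=W

start t=7: FL=S FR=S RL=W RR=W
cmd 1: advance +3 → t=10, phase=(5,5,1,1) → FL=W FR=W RL=S RR=S
cmd 2: advance +8 → t=18, phase=(5,5,1,1) → FL=W FR=W RL=S RR=S
cmd 3: advance +3 → t=21, phase=(0,0,4,4) → FL=S FR=S RL=W RR=W
cmd 4: advance +6 → t=27, phase=(6,6,2,2) → FL=W FR=W RL=S RR=S
cmd 5: advance +1 → t=28, phase=(7,7,3,3) → FL=W FR=W RL=W RR=W
cmd 6: advance +2 → t=30, phase=(1,1,5,5) → FL=S FR=S RL=W RR=W


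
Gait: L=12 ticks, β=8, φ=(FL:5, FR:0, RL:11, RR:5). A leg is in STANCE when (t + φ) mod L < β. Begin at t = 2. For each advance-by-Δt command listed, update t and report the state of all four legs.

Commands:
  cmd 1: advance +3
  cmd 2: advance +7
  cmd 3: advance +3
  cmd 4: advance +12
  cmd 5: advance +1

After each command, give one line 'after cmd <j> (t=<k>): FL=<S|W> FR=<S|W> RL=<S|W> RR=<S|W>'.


after cmd 1 (t=5): FL=W FR=S RL=S RR=W
after cmd 2 (t=12): FL=S FR=S RL=W RR=S
after cmd 3 (t=15): FL=W FR=S RL=S RR=W
after cmd 4 (t=27): FL=W FR=S RL=S RR=W
after cmd 5 (t=28): FL=W FR=S RL=S RR=W

start t=2: FL=S FR=S RL=S RR=S
cmd 1: advance +3 → t=5, phase=(10,5,4,10) → FL=W FR=S RL=S RR=W
cmd 2: advance +7 → t=12, phase=(5,0,11,5) → FL=S FR=S RL=W RR=S
cmd 3: advance +3 → t=15, phase=(8,3,2,8) → FL=W FR=S RL=S RR=W
cmd 4: advance +12 → t=27, phase=(8,3,2,8) → FL=W FR=S RL=S RR=W
cmd 5: advance +1 → t=28, phase=(9,4,3,9) → FL=W FR=S RL=S RR=W


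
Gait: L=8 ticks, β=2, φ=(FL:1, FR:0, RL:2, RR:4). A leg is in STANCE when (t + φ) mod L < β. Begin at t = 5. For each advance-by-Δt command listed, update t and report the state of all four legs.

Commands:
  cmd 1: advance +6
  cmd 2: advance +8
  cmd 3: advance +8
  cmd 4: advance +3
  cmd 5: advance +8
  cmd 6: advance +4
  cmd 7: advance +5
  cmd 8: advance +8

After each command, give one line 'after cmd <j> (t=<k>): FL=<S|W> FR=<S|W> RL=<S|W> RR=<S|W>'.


start t=5: FL=W FR=W RL=W RR=S
cmd 1: advance +6 → t=11, phase=(4,3,5,7) → FL=W FR=W RL=W RR=W
cmd 2: advance +8 → t=19, phase=(4,3,5,7) → FL=W FR=W RL=W RR=W
cmd 3: advance +8 → t=27, phase=(4,3,5,7) → FL=W FR=W RL=W RR=W
cmd 4: advance +3 → t=30, phase=(7,6,0,2) → FL=W FR=W RL=S RR=W
cmd 5: advance +8 → t=38, phase=(7,6,0,2) → FL=W FR=W RL=S RR=W
cmd 6: advance +4 → t=42, phase=(3,2,4,6) → FL=W FR=W RL=W RR=W
cmd 7: advance +5 → t=47, phase=(0,7,1,3) → FL=S FR=W RL=S RR=W
cmd 8: advance +8 → t=55, phase=(0,7,1,3) → FL=S FR=W RL=S RR=W

after cmd 1 (t=11): FL=W FR=W RL=W RR=W
after cmd 2 (t=19): FL=W FR=W RL=W RR=W
after cmd 3 (t=27): FL=W FR=W RL=W RR=W
after cmd 4 (t=30): FL=W FR=W RL=S RR=W
after cmd 5 (t=38): FL=W FR=W RL=S RR=W
after cmd 6 (t=42): FL=W FR=W RL=W RR=W
after cmd 7 (t=47): FL=S FR=W RL=S RR=W
after cmd 8 (t=55): FL=S FR=W RL=S RR=W


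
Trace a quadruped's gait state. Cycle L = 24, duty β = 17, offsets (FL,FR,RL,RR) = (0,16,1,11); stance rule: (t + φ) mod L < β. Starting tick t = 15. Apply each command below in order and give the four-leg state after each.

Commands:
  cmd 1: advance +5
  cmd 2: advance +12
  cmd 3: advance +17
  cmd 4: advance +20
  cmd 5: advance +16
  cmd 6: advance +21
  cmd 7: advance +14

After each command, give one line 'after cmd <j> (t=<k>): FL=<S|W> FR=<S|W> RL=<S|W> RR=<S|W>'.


start t=15: FL=S FR=S RL=S RR=S
cmd 1: advance +5 → t=20, phase=(20,12,21,7) → FL=W FR=S RL=W RR=S
cmd 2: advance +12 → t=32, phase=(8,0,9,19) → FL=S FR=S RL=S RR=W
cmd 3: advance +17 → t=49, phase=(1,17,2,12) → FL=S FR=W RL=S RR=S
cmd 4: advance +20 → t=69, phase=(21,13,22,8) → FL=W FR=S RL=W RR=S
cmd 5: advance +16 → t=85, phase=(13,5,14,0) → FL=S FR=S RL=S RR=S
cmd 6: advance +21 → t=106, phase=(10,2,11,21) → FL=S FR=S RL=S RR=W
cmd 7: advance +14 → t=120, phase=(0,16,1,11) → FL=S FR=S RL=S RR=S

after cmd 1 (t=20): FL=W FR=S RL=W RR=S
after cmd 2 (t=32): FL=S FR=S RL=S RR=W
after cmd 3 (t=49): FL=S FR=W RL=S RR=S
after cmd 4 (t=69): FL=W FR=S RL=W RR=S
after cmd 5 (t=85): FL=S FR=S RL=S RR=S
after cmd 6 (t=106): FL=S FR=S RL=S RR=W
after cmd 7 (t=120): FL=S FR=S RL=S RR=S


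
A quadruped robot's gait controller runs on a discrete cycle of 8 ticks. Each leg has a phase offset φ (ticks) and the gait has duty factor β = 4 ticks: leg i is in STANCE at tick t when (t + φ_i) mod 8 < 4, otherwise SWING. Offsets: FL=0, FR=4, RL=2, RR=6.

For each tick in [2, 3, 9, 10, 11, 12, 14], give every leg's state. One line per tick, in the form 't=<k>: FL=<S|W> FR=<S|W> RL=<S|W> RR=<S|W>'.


t=2: FL=S FR=W RL=W RR=S
t=3: FL=S FR=W RL=W RR=S
t=9: FL=S FR=W RL=S RR=W
t=10: FL=S FR=W RL=W RR=S
t=11: FL=S FR=W RL=W RR=S
t=12: FL=W FR=S RL=W RR=S
t=14: FL=W FR=S RL=S RR=W

t=2: phase=(2,6,4,0) vs β=4 → FL=S FR=W RL=W RR=S
t=3: phase=(3,7,5,1) vs β=4 → FL=S FR=W RL=W RR=S
t=9: phase=(1,5,3,7) vs β=4 → FL=S FR=W RL=S RR=W
t=10: phase=(2,6,4,0) vs β=4 → FL=S FR=W RL=W RR=S
t=11: phase=(3,7,5,1) vs β=4 → FL=S FR=W RL=W RR=S
t=12: phase=(4,0,6,2) vs β=4 → FL=W FR=S RL=W RR=S
t=14: phase=(6,2,0,4) vs β=4 → FL=W FR=S RL=S RR=W


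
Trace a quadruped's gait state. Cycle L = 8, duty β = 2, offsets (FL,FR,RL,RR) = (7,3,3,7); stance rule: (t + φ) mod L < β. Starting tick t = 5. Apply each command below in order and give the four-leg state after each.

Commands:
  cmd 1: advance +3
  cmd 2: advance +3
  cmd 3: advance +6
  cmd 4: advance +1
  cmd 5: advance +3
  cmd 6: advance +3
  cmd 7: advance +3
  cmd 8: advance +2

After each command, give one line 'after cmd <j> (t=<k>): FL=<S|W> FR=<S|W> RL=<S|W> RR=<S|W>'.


start t=5: FL=W FR=S RL=S RR=W
cmd 1: advance +3 → t=8, phase=(7,3,3,7) → FL=W FR=W RL=W RR=W
cmd 2: advance +3 → t=11, phase=(2,6,6,2) → FL=W FR=W RL=W RR=W
cmd 3: advance +6 → t=17, phase=(0,4,4,0) → FL=S FR=W RL=W RR=S
cmd 4: advance +1 → t=18, phase=(1,5,5,1) → FL=S FR=W RL=W RR=S
cmd 5: advance +3 → t=21, phase=(4,0,0,4) → FL=W FR=S RL=S RR=W
cmd 6: advance +3 → t=24, phase=(7,3,3,7) → FL=W FR=W RL=W RR=W
cmd 7: advance +3 → t=27, phase=(2,6,6,2) → FL=W FR=W RL=W RR=W
cmd 8: advance +2 → t=29, phase=(4,0,0,4) → FL=W FR=S RL=S RR=W

after cmd 1 (t=8): FL=W FR=W RL=W RR=W
after cmd 2 (t=11): FL=W FR=W RL=W RR=W
after cmd 3 (t=17): FL=S FR=W RL=W RR=S
after cmd 4 (t=18): FL=S FR=W RL=W RR=S
after cmd 5 (t=21): FL=W FR=S RL=S RR=W
after cmd 6 (t=24): FL=W FR=W RL=W RR=W
after cmd 7 (t=27): FL=W FR=W RL=W RR=W
after cmd 8 (t=29): FL=W FR=S RL=S RR=W


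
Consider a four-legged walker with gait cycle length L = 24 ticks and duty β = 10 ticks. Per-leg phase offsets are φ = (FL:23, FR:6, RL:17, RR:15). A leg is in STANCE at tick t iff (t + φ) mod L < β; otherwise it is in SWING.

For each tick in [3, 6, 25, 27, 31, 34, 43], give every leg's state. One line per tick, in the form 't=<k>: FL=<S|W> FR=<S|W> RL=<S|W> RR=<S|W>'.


t=3: FL=S FR=S RL=W RR=W
t=6: FL=S FR=W RL=W RR=W
t=25: FL=S FR=S RL=W RR=W
t=27: FL=S FR=S RL=W RR=W
t=31: FL=S FR=W RL=S RR=W
t=34: FL=S FR=W RL=S RR=S
t=43: FL=W FR=S RL=W RR=W

t=3: phase=(2,9,20,18) vs β=10 → FL=S FR=S RL=W RR=W
t=6: phase=(5,12,23,21) vs β=10 → FL=S FR=W RL=W RR=W
t=25: phase=(0,7,18,16) vs β=10 → FL=S FR=S RL=W RR=W
t=27: phase=(2,9,20,18) vs β=10 → FL=S FR=S RL=W RR=W
t=31: phase=(6,13,0,22) vs β=10 → FL=S FR=W RL=S RR=W
t=34: phase=(9,16,3,1) vs β=10 → FL=S FR=W RL=S RR=S
t=43: phase=(18,1,12,10) vs β=10 → FL=W FR=S RL=W RR=W


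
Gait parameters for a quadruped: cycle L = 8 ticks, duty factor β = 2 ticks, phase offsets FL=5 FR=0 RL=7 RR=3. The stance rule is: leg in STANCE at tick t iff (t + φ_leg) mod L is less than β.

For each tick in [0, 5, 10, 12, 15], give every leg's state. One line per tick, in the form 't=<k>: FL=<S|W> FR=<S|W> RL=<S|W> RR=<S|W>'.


t=0: phase=(5,0,7,3) vs β=2 → FL=W FR=S RL=W RR=W
t=5: phase=(2,5,4,0) vs β=2 → FL=W FR=W RL=W RR=S
t=10: phase=(7,2,1,5) vs β=2 → FL=W FR=W RL=S RR=W
t=12: phase=(1,4,3,7) vs β=2 → FL=S FR=W RL=W RR=W
t=15: phase=(4,7,6,2) vs β=2 → FL=W FR=W RL=W RR=W

t=0: FL=W FR=S RL=W RR=W
t=5: FL=W FR=W RL=W RR=S
t=10: FL=W FR=W RL=S RR=W
t=12: FL=S FR=W RL=W RR=W
t=15: FL=W FR=W RL=W RR=W


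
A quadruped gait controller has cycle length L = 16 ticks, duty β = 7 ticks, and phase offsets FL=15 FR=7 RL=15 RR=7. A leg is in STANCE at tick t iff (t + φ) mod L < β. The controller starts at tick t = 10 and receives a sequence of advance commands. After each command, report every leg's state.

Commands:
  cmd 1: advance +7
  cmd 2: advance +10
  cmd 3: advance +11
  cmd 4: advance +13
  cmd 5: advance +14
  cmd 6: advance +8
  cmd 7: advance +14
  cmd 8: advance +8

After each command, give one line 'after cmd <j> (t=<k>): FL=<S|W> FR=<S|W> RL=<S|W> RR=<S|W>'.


start t=10: FL=W FR=S RL=W RR=S
cmd 1: advance +7 → t=17, phase=(0,8,0,8) → FL=S FR=W RL=S RR=W
cmd 2: advance +10 → t=27, phase=(10,2,10,2) → FL=W FR=S RL=W RR=S
cmd 3: advance +11 → t=38, phase=(5,13,5,13) → FL=S FR=W RL=S RR=W
cmd 4: advance +13 → t=51, phase=(2,10,2,10) → FL=S FR=W RL=S RR=W
cmd 5: advance +14 → t=65, phase=(0,8,0,8) → FL=S FR=W RL=S RR=W
cmd 6: advance +8 → t=73, phase=(8,0,8,0) → FL=W FR=S RL=W RR=S
cmd 7: advance +14 → t=87, phase=(6,14,6,14) → FL=S FR=W RL=S RR=W
cmd 8: advance +8 → t=95, phase=(14,6,14,6) → FL=W FR=S RL=W RR=S

after cmd 1 (t=17): FL=S FR=W RL=S RR=W
after cmd 2 (t=27): FL=W FR=S RL=W RR=S
after cmd 3 (t=38): FL=S FR=W RL=S RR=W
after cmd 4 (t=51): FL=S FR=W RL=S RR=W
after cmd 5 (t=65): FL=S FR=W RL=S RR=W
after cmd 6 (t=73): FL=W FR=S RL=W RR=S
after cmd 7 (t=87): FL=S FR=W RL=S RR=W
after cmd 8 (t=95): FL=W FR=S RL=W RR=S


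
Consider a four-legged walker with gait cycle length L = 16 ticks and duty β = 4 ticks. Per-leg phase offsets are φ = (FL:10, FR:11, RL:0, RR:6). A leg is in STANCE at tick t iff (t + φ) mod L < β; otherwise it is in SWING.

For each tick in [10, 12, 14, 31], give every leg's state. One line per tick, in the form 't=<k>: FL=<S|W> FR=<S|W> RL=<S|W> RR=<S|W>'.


t=10: FL=W FR=W RL=W RR=S
t=12: FL=W FR=W RL=W RR=S
t=14: FL=W FR=W RL=W RR=W
t=31: FL=W FR=W RL=W RR=W

t=10: phase=(4,5,10,0) vs β=4 → FL=W FR=W RL=W RR=S
t=12: phase=(6,7,12,2) vs β=4 → FL=W FR=W RL=W RR=S
t=14: phase=(8,9,14,4) vs β=4 → FL=W FR=W RL=W RR=W
t=31: phase=(9,10,15,5) vs β=4 → FL=W FR=W RL=W RR=W


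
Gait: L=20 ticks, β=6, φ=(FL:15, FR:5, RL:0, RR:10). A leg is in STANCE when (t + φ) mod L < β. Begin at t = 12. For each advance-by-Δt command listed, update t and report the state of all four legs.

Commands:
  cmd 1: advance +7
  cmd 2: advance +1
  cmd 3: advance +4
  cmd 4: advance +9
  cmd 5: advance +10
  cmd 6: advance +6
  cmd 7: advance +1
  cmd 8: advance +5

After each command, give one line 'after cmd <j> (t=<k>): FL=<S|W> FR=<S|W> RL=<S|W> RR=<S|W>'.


after cmd 1 (t=19): FL=W FR=S RL=W RR=W
after cmd 2 (t=20): FL=W FR=S RL=S RR=W
after cmd 3 (t=24): FL=W FR=W RL=S RR=W
after cmd 4 (t=33): FL=W FR=W RL=W RR=S
after cmd 5 (t=43): FL=W FR=W RL=S RR=W
after cmd 6 (t=49): FL=S FR=W RL=W RR=W
after cmd 7 (t=50): FL=S FR=W RL=W RR=S
after cmd 8 (t=55): FL=W FR=S RL=W RR=S

start t=12: FL=W FR=W RL=W RR=S
cmd 1: advance +7 → t=19, phase=(14,4,19,9) → FL=W FR=S RL=W RR=W
cmd 2: advance +1 → t=20, phase=(15,5,0,10) → FL=W FR=S RL=S RR=W
cmd 3: advance +4 → t=24, phase=(19,9,4,14) → FL=W FR=W RL=S RR=W
cmd 4: advance +9 → t=33, phase=(8,18,13,3) → FL=W FR=W RL=W RR=S
cmd 5: advance +10 → t=43, phase=(18,8,3,13) → FL=W FR=W RL=S RR=W
cmd 6: advance +6 → t=49, phase=(4,14,9,19) → FL=S FR=W RL=W RR=W
cmd 7: advance +1 → t=50, phase=(5,15,10,0) → FL=S FR=W RL=W RR=S
cmd 8: advance +5 → t=55, phase=(10,0,15,5) → FL=W FR=S RL=W RR=S


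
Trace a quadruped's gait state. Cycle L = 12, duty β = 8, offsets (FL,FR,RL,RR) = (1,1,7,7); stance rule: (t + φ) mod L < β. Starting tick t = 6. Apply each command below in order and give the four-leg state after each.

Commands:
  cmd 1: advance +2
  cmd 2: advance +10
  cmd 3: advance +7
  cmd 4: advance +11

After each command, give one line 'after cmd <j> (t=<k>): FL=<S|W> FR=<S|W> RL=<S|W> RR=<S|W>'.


start t=6: FL=S FR=S RL=S RR=S
cmd 1: advance +2 → t=8, phase=(9,9,3,3) → FL=W FR=W RL=S RR=S
cmd 2: advance +10 → t=18, phase=(7,7,1,1) → FL=S FR=S RL=S RR=S
cmd 3: advance +7 → t=25, phase=(2,2,8,8) → FL=S FR=S RL=W RR=W
cmd 4: advance +11 → t=36, phase=(1,1,7,7) → FL=S FR=S RL=S RR=S

after cmd 1 (t=8): FL=W FR=W RL=S RR=S
after cmd 2 (t=18): FL=S FR=S RL=S RR=S
after cmd 3 (t=25): FL=S FR=S RL=W RR=W
after cmd 4 (t=36): FL=S FR=S RL=S RR=S


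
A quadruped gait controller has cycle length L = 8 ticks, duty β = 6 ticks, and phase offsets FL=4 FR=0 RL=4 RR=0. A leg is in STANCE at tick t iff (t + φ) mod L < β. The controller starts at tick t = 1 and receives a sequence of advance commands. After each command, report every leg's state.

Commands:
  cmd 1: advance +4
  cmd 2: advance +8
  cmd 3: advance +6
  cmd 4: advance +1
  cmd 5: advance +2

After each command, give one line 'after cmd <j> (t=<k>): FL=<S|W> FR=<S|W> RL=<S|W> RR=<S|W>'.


start t=1: FL=S FR=S RL=S RR=S
cmd 1: advance +4 → t=5, phase=(1,5,1,5) → FL=S FR=S RL=S RR=S
cmd 2: advance +8 → t=13, phase=(1,5,1,5) → FL=S FR=S RL=S RR=S
cmd 3: advance +6 → t=19, phase=(7,3,7,3) → FL=W FR=S RL=W RR=S
cmd 4: advance +1 → t=20, phase=(0,4,0,4) → FL=S FR=S RL=S RR=S
cmd 5: advance +2 → t=22, phase=(2,6,2,6) → FL=S FR=W RL=S RR=W

after cmd 1 (t=5): FL=S FR=S RL=S RR=S
after cmd 2 (t=13): FL=S FR=S RL=S RR=S
after cmd 3 (t=19): FL=W FR=S RL=W RR=S
after cmd 4 (t=20): FL=S FR=S RL=S RR=S
after cmd 5 (t=22): FL=S FR=W RL=S RR=W


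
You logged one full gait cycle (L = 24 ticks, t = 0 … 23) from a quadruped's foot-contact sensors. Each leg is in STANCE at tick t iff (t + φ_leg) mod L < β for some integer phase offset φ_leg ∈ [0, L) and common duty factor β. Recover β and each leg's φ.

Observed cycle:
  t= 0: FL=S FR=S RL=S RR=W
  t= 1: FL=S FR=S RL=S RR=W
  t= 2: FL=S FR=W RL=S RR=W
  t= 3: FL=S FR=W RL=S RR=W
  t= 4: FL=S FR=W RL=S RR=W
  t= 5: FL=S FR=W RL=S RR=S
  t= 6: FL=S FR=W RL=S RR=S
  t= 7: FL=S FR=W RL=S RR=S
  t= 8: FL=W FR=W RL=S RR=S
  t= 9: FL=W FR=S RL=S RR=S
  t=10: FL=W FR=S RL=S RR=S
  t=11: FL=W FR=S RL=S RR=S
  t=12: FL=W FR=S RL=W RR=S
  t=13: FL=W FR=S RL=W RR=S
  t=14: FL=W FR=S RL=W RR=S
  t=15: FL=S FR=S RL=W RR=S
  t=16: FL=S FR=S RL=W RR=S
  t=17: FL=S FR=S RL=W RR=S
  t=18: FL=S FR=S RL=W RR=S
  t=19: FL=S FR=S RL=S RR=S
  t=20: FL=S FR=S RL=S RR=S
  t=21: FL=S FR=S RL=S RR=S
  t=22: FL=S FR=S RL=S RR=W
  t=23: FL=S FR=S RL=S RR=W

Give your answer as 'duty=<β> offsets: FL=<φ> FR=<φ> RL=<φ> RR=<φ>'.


duty β = stance ticks per leg = 17
FL: stance ticks = 17; W→S at t=15 → φ=9
FR: stance ticks = 17; W→S at t=9 → φ=15
RL: stance ticks = 17; W→S at t=19 → φ=5
RR: stance ticks = 17; W→S at t=5 → φ=19

duty=17 offsets: FL=9 FR=15 RL=5 RR=19


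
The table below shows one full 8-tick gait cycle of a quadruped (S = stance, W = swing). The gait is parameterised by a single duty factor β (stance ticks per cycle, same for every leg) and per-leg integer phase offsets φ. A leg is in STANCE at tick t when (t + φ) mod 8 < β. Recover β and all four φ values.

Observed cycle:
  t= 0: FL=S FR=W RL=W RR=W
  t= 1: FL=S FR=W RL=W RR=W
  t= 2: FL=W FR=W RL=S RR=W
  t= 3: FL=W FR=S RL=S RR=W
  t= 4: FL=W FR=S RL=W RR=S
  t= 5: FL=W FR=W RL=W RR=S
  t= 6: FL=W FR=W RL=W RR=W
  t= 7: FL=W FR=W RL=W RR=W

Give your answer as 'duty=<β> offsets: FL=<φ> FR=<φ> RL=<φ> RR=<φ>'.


duty=2 offsets: FL=0 FR=5 RL=6 RR=4

duty β = stance ticks per leg = 2
FL: stance ticks = 2; W→S at t=0 → φ=0
FR: stance ticks = 2; W→S at t=3 → φ=5
RL: stance ticks = 2; W→S at t=2 → φ=6
RR: stance ticks = 2; W→S at t=4 → φ=4


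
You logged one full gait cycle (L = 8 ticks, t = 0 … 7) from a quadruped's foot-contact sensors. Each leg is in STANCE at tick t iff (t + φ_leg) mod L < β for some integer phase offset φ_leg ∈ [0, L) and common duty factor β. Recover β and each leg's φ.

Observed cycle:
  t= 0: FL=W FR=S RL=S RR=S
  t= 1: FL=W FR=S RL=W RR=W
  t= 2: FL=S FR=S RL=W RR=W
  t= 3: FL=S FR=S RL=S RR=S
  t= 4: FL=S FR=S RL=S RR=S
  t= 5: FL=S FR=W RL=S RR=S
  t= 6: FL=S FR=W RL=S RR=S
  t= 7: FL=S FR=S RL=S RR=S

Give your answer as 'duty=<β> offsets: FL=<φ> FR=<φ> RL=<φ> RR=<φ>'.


duty=6 offsets: FL=6 FR=1 RL=5 RR=5

duty β = stance ticks per leg = 6
FL: stance ticks = 6; W→S at t=2 → φ=6
FR: stance ticks = 6; W→S at t=7 → φ=1
RL: stance ticks = 6; W→S at t=3 → φ=5
RR: stance ticks = 6; W→S at t=3 → φ=5


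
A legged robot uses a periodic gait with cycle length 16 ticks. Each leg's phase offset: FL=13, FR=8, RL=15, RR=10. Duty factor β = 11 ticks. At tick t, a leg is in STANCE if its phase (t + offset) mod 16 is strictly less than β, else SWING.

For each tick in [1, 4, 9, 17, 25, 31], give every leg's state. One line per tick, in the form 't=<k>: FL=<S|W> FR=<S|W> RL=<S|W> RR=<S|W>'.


t=1: phase=(14,9,0,11) vs β=11 → FL=W FR=S RL=S RR=W
t=4: phase=(1,12,3,14) vs β=11 → FL=S FR=W RL=S RR=W
t=9: phase=(6,1,8,3) vs β=11 → FL=S FR=S RL=S RR=S
t=17: phase=(14,9,0,11) vs β=11 → FL=W FR=S RL=S RR=W
t=25: phase=(6,1,8,3) vs β=11 → FL=S FR=S RL=S RR=S
t=31: phase=(12,7,14,9) vs β=11 → FL=W FR=S RL=W RR=S

t=1: FL=W FR=S RL=S RR=W
t=4: FL=S FR=W RL=S RR=W
t=9: FL=S FR=S RL=S RR=S
t=17: FL=W FR=S RL=S RR=W
t=25: FL=S FR=S RL=S RR=S
t=31: FL=W FR=S RL=W RR=S


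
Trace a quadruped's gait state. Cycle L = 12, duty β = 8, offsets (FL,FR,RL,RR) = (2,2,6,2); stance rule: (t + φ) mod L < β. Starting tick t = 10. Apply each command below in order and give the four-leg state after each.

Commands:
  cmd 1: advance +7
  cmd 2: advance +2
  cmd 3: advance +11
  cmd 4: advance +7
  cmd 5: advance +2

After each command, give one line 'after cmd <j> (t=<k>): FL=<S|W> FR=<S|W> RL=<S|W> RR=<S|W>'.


after cmd 1 (t=17): FL=S FR=S RL=W RR=S
after cmd 2 (t=19): FL=W FR=W RL=S RR=W
after cmd 3 (t=30): FL=W FR=W RL=S RR=W
after cmd 4 (t=37): FL=S FR=S RL=S RR=S
after cmd 5 (t=39): FL=S FR=S RL=W RR=S

start t=10: FL=S FR=S RL=S RR=S
cmd 1: advance +7 → t=17, phase=(7,7,11,7) → FL=S FR=S RL=W RR=S
cmd 2: advance +2 → t=19, phase=(9,9,1,9) → FL=W FR=W RL=S RR=W
cmd 3: advance +11 → t=30, phase=(8,8,0,8) → FL=W FR=W RL=S RR=W
cmd 4: advance +7 → t=37, phase=(3,3,7,3) → FL=S FR=S RL=S RR=S
cmd 5: advance +2 → t=39, phase=(5,5,9,5) → FL=S FR=S RL=W RR=S


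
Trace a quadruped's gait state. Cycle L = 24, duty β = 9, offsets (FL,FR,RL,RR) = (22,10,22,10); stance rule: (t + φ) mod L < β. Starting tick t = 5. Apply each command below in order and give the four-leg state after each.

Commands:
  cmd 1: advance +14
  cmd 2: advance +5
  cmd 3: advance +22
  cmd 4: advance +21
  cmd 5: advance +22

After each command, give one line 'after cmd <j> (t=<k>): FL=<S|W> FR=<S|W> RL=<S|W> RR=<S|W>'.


start t=5: FL=S FR=W RL=S RR=W
cmd 1: advance +14 → t=19, phase=(17,5,17,5) → FL=W FR=S RL=W RR=S
cmd 2: advance +5 → t=24, phase=(22,10,22,10) → FL=W FR=W RL=W RR=W
cmd 3: advance +22 → t=46, phase=(20,8,20,8) → FL=W FR=S RL=W RR=S
cmd 4: advance +21 → t=67, phase=(17,5,17,5) → FL=W FR=S RL=W RR=S
cmd 5: advance +22 → t=89, phase=(15,3,15,3) → FL=W FR=S RL=W RR=S

after cmd 1 (t=19): FL=W FR=S RL=W RR=S
after cmd 2 (t=24): FL=W FR=W RL=W RR=W
after cmd 3 (t=46): FL=W FR=S RL=W RR=S
after cmd 4 (t=67): FL=W FR=S RL=W RR=S
after cmd 5 (t=89): FL=W FR=S RL=W RR=S


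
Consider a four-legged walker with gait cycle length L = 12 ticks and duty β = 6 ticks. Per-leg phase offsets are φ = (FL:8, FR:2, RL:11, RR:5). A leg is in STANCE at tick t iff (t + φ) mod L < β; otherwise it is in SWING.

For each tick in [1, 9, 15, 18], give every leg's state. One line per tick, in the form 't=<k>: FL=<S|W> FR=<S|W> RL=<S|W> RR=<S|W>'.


t=1: FL=W FR=S RL=S RR=W
t=9: FL=S FR=W RL=W RR=S
t=15: FL=W FR=S RL=S RR=W
t=18: FL=S FR=W RL=S RR=W

t=1: phase=(9,3,0,6) vs β=6 → FL=W FR=S RL=S RR=W
t=9: phase=(5,11,8,2) vs β=6 → FL=S FR=W RL=W RR=S
t=15: phase=(11,5,2,8) vs β=6 → FL=W FR=S RL=S RR=W
t=18: phase=(2,8,5,11) vs β=6 → FL=S FR=W RL=S RR=W


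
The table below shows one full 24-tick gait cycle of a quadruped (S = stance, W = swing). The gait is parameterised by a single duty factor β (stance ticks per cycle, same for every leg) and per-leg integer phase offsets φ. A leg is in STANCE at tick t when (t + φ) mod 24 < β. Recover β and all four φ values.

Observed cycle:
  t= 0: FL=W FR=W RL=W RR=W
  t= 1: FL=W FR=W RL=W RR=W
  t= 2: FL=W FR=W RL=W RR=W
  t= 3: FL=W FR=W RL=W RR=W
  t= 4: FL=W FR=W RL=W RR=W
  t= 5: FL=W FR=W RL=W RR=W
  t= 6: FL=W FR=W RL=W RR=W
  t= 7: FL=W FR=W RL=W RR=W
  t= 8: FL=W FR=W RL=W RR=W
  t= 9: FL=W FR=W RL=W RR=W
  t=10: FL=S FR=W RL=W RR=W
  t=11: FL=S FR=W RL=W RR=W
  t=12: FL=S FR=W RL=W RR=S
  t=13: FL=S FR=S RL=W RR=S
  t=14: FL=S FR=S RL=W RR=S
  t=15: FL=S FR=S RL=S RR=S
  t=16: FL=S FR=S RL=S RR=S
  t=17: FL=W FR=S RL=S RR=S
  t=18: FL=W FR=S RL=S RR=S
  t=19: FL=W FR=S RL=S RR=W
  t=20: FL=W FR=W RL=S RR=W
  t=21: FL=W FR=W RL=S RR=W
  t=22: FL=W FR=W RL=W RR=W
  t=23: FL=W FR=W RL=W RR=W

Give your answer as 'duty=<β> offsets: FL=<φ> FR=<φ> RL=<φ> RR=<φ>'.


duty β = stance ticks per leg = 7
FL: stance ticks = 7; W→S at t=10 → φ=14
FR: stance ticks = 7; W→S at t=13 → φ=11
RL: stance ticks = 7; W→S at t=15 → φ=9
RR: stance ticks = 7; W→S at t=12 → φ=12

duty=7 offsets: FL=14 FR=11 RL=9 RR=12


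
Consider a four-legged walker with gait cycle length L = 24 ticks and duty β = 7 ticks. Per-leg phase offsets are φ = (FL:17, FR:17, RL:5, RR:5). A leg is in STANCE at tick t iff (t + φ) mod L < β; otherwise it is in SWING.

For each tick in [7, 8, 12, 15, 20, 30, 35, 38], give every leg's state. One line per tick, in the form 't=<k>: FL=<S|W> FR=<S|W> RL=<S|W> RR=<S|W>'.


t=7: FL=S FR=S RL=W RR=W
t=8: FL=S FR=S RL=W RR=W
t=12: FL=S FR=S RL=W RR=W
t=15: FL=W FR=W RL=W RR=W
t=20: FL=W FR=W RL=S RR=S
t=30: FL=W FR=W RL=W RR=W
t=35: FL=S FR=S RL=W RR=W
t=38: FL=W FR=W RL=W RR=W

t=7: phase=(0,0,12,12) vs β=7 → FL=S FR=S RL=W RR=W
t=8: phase=(1,1,13,13) vs β=7 → FL=S FR=S RL=W RR=W
t=12: phase=(5,5,17,17) vs β=7 → FL=S FR=S RL=W RR=W
t=15: phase=(8,8,20,20) vs β=7 → FL=W FR=W RL=W RR=W
t=20: phase=(13,13,1,1) vs β=7 → FL=W FR=W RL=S RR=S
t=30: phase=(23,23,11,11) vs β=7 → FL=W FR=W RL=W RR=W
t=35: phase=(4,4,16,16) vs β=7 → FL=S FR=S RL=W RR=W
t=38: phase=(7,7,19,19) vs β=7 → FL=W FR=W RL=W RR=W


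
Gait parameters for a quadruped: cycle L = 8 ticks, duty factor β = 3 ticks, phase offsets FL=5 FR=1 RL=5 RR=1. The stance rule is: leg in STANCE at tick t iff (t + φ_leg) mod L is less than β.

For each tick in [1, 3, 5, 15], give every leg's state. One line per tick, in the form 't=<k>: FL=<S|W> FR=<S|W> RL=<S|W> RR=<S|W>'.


t=1: phase=(6,2,6,2) vs β=3 → FL=W FR=S RL=W RR=S
t=3: phase=(0,4,0,4) vs β=3 → FL=S FR=W RL=S RR=W
t=5: phase=(2,6,2,6) vs β=3 → FL=S FR=W RL=S RR=W
t=15: phase=(4,0,4,0) vs β=3 → FL=W FR=S RL=W RR=S

t=1: FL=W FR=S RL=W RR=S
t=3: FL=S FR=W RL=S RR=W
t=5: FL=S FR=W RL=S RR=W
t=15: FL=W FR=S RL=W RR=S


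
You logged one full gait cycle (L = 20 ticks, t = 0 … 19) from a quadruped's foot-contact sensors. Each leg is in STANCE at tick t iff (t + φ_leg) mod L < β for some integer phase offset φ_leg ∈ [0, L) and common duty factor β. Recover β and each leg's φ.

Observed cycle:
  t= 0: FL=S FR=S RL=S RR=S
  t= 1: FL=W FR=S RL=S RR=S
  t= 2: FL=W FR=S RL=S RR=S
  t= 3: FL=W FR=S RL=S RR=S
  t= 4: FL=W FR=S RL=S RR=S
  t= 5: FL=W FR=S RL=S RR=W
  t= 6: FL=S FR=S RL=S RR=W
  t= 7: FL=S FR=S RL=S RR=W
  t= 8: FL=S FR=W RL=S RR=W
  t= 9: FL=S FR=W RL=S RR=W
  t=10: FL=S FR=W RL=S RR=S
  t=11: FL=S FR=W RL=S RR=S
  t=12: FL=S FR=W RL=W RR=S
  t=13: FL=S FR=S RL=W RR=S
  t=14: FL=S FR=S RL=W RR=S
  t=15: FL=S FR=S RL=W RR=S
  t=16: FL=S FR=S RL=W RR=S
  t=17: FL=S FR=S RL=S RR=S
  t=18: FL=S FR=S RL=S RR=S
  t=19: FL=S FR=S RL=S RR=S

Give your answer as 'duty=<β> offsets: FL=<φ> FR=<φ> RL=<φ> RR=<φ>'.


duty=15 offsets: FL=14 FR=7 RL=3 RR=10

duty β = stance ticks per leg = 15
FL: stance ticks = 15; W→S at t=6 → φ=14
FR: stance ticks = 15; W→S at t=13 → φ=7
RL: stance ticks = 15; W→S at t=17 → φ=3
RR: stance ticks = 15; W→S at t=10 → φ=10


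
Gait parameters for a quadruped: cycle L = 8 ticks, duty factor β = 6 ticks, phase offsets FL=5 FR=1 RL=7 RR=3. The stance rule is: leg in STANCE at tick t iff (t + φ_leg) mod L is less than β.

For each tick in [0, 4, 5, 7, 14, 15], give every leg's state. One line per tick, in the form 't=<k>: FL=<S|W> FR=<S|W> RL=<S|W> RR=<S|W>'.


t=0: phase=(5,1,7,3) vs β=6 → FL=S FR=S RL=W RR=S
t=4: phase=(1,5,3,7) vs β=6 → FL=S FR=S RL=S RR=W
t=5: phase=(2,6,4,0) vs β=6 → FL=S FR=W RL=S RR=S
t=7: phase=(4,0,6,2) vs β=6 → FL=S FR=S RL=W RR=S
t=14: phase=(3,7,5,1) vs β=6 → FL=S FR=W RL=S RR=S
t=15: phase=(4,0,6,2) vs β=6 → FL=S FR=S RL=W RR=S

t=0: FL=S FR=S RL=W RR=S
t=4: FL=S FR=S RL=S RR=W
t=5: FL=S FR=W RL=S RR=S
t=7: FL=S FR=S RL=W RR=S
t=14: FL=S FR=W RL=S RR=S
t=15: FL=S FR=S RL=W RR=S


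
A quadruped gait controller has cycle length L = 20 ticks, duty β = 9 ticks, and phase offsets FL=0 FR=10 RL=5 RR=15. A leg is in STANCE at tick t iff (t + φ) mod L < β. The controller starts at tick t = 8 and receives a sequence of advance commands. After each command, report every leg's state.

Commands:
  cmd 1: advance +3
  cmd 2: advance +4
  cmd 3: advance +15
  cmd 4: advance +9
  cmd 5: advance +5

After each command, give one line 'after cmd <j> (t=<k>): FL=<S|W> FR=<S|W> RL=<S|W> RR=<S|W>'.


after cmd 1 (t=11): FL=W FR=S RL=W RR=S
after cmd 2 (t=15): FL=W FR=S RL=S RR=W
after cmd 3 (t=30): FL=W FR=S RL=W RR=S
after cmd 4 (t=39): FL=W FR=W RL=S RR=W
after cmd 5 (t=44): FL=S FR=W RL=W RR=W

start t=8: FL=S FR=W RL=W RR=S
cmd 1: advance +3 → t=11, phase=(11,1,16,6) → FL=W FR=S RL=W RR=S
cmd 2: advance +4 → t=15, phase=(15,5,0,10) → FL=W FR=S RL=S RR=W
cmd 3: advance +15 → t=30, phase=(10,0,15,5) → FL=W FR=S RL=W RR=S
cmd 4: advance +9 → t=39, phase=(19,9,4,14) → FL=W FR=W RL=S RR=W
cmd 5: advance +5 → t=44, phase=(4,14,9,19) → FL=S FR=W RL=W RR=W


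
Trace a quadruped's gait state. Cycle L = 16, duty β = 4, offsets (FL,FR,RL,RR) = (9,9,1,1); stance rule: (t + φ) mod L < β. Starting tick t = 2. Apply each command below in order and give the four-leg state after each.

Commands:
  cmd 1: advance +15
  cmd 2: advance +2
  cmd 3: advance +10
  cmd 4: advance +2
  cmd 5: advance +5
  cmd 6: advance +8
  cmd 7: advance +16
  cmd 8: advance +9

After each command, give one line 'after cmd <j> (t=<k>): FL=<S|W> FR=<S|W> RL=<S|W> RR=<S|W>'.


after cmd 1 (t=17): FL=W FR=W RL=S RR=S
after cmd 2 (t=19): FL=W FR=W RL=W RR=W
after cmd 3 (t=29): FL=W FR=W RL=W RR=W
after cmd 4 (t=31): FL=W FR=W RL=S RR=S
after cmd 5 (t=36): FL=W FR=W RL=W RR=W
after cmd 6 (t=44): FL=W FR=W RL=W RR=W
after cmd 7 (t=60): FL=W FR=W RL=W RR=W
after cmd 8 (t=69): FL=W FR=W RL=W RR=W

start t=2: FL=W FR=W RL=S RR=S
cmd 1: advance +15 → t=17, phase=(10,10,2,2) → FL=W FR=W RL=S RR=S
cmd 2: advance +2 → t=19, phase=(12,12,4,4) → FL=W FR=W RL=W RR=W
cmd 3: advance +10 → t=29, phase=(6,6,14,14) → FL=W FR=W RL=W RR=W
cmd 4: advance +2 → t=31, phase=(8,8,0,0) → FL=W FR=W RL=S RR=S
cmd 5: advance +5 → t=36, phase=(13,13,5,5) → FL=W FR=W RL=W RR=W
cmd 6: advance +8 → t=44, phase=(5,5,13,13) → FL=W FR=W RL=W RR=W
cmd 7: advance +16 → t=60, phase=(5,5,13,13) → FL=W FR=W RL=W RR=W
cmd 8: advance +9 → t=69, phase=(14,14,6,6) → FL=W FR=W RL=W RR=W


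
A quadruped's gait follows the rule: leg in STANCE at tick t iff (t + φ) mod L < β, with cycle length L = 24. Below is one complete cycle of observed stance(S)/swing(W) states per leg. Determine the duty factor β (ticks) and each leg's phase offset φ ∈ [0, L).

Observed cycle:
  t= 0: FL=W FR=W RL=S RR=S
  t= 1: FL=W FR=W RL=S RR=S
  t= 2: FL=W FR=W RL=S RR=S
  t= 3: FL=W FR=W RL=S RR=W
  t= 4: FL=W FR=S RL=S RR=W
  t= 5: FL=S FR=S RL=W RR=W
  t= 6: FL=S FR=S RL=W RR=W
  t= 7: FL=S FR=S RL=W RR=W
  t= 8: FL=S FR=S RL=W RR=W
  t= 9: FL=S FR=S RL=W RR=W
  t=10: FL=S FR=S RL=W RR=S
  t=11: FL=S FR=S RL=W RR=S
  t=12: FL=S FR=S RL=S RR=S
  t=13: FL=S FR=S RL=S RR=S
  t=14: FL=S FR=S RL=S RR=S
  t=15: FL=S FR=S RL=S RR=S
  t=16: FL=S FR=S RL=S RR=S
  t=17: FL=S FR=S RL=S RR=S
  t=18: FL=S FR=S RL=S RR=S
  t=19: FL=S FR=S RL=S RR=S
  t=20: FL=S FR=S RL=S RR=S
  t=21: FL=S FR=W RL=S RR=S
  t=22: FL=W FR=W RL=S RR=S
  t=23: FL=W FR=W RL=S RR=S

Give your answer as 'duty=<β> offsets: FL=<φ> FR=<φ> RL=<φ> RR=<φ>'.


duty β = stance ticks per leg = 17
FL: stance ticks = 17; W→S at t=5 → φ=19
FR: stance ticks = 17; W→S at t=4 → φ=20
RL: stance ticks = 17; W→S at t=12 → φ=12
RR: stance ticks = 17; W→S at t=10 → φ=14

duty=17 offsets: FL=19 FR=20 RL=12 RR=14


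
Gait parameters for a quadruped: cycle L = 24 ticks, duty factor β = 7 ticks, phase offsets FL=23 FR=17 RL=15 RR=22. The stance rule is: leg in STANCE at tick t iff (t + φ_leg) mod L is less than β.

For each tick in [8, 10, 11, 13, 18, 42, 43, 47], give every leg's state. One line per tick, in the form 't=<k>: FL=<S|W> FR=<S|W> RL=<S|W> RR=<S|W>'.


t=8: FL=W FR=S RL=W RR=S
t=10: FL=W FR=S RL=S RR=W
t=11: FL=W FR=S RL=S RR=W
t=13: FL=W FR=S RL=S RR=W
t=18: FL=W FR=W RL=W RR=W
t=42: FL=W FR=W RL=W RR=W
t=43: FL=W FR=W RL=W RR=W
t=47: FL=W FR=W RL=W RR=W

t=8: phase=(7,1,23,6) vs β=7 → FL=W FR=S RL=W RR=S
t=10: phase=(9,3,1,8) vs β=7 → FL=W FR=S RL=S RR=W
t=11: phase=(10,4,2,9) vs β=7 → FL=W FR=S RL=S RR=W
t=13: phase=(12,6,4,11) vs β=7 → FL=W FR=S RL=S RR=W
t=18: phase=(17,11,9,16) vs β=7 → FL=W FR=W RL=W RR=W
t=42: phase=(17,11,9,16) vs β=7 → FL=W FR=W RL=W RR=W
t=43: phase=(18,12,10,17) vs β=7 → FL=W FR=W RL=W RR=W
t=47: phase=(22,16,14,21) vs β=7 → FL=W FR=W RL=W RR=W


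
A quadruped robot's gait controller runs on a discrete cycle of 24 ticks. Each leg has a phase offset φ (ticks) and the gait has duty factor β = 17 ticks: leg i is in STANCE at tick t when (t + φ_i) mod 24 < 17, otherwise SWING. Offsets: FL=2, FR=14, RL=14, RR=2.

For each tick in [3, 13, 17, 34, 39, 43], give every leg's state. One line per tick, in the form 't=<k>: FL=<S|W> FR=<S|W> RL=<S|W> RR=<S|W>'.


t=3: phase=(5,17,17,5) vs β=17 → FL=S FR=W RL=W RR=S
t=13: phase=(15,3,3,15) vs β=17 → FL=S FR=S RL=S RR=S
t=17: phase=(19,7,7,19) vs β=17 → FL=W FR=S RL=S RR=W
t=34: phase=(12,0,0,12) vs β=17 → FL=S FR=S RL=S RR=S
t=39: phase=(17,5,5,17) vs β=17 → FL=W FR=S RL=S RR=W
t=43: phase=(21,9,9,21) vs β=17 → FL=W FR=S RL=S RR=W

t=3: FL=S FR=W RL=W RR=S
t=13: FL=S FR=S RL=S RR=S
t=17: FL=W FR=S RL=S RR=W
t=34: FL=S FR=S RL=S RR=S
t=39: FL=W FR=S RL=S RR=W
t=43: FL=W FR=S RL=S RR=W


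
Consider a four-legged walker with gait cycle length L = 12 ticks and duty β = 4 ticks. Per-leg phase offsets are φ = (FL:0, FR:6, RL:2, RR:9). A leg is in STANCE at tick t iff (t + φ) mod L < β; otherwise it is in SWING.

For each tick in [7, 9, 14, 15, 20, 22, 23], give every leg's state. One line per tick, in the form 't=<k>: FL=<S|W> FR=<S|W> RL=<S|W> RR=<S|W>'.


t=7: phase=(7,1,9,4) vs β=4 → FL=W FR=S RL=W RR=W
t=9: phase=(9,3,11,6) vs β=4 → FL=W FR=S RL=W RR=W
t=14: phase=(2,8,4,11) vs β=4 → FL=S FR=W RL=W RR=W
t=15: phase=(3,9,5,0) vs β=4 → FL=S FR=W RL=W RR=S
t=20: phase=(8,2,10,5) vs β=4 → FL=W FR=S RL=W RR=W
t=22: phase=(10,4,0,7) vs β=4 → FL=W FR=W RL=S RR=W
t=23: phase=(11,5,1,8) vs β=4 → FL=W FR=W RL=S RR=W

t=7: FL=W FR=S RL=W RR=W
t=9: FL=W FR=S RL=W RR=W
t=14: FL=S FR=W RL=W RR=W
t=15: FL=S FR=W RL=W RR=S
t=20: FL=W FR=S RL=W RR=W
t=22: FL=W FR=W RL=S RR=W
t=23: FL=W FR=W RL=S RR=W


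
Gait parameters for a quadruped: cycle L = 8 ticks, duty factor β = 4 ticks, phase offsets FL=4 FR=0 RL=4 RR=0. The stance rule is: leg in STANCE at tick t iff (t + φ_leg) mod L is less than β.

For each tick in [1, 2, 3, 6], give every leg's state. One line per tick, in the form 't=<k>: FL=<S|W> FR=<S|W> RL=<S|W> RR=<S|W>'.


t=1: FL=W FR=S RL=W RR=S
t=2: FL=W FR=S RL=W RR=S
t=3: FL=W FR=S RL=W RR=S
t=6: FL=S FR=W RL=S RR=W

t=1: phase=(5,1,5,1) vs β=4 → FL=W FR=S RL=W RR=S
t=2: phase=(6,2,6,2) vs β=4 → FL=W FR=S RL=W RR=S
t=3: phase=(7,3,7,3) vs β=4 → FL=W FR=S RL=W RR=S
t=6: phase=(2,6,2,6) vs β=4 → FL=S FR=W RL=S RR=W


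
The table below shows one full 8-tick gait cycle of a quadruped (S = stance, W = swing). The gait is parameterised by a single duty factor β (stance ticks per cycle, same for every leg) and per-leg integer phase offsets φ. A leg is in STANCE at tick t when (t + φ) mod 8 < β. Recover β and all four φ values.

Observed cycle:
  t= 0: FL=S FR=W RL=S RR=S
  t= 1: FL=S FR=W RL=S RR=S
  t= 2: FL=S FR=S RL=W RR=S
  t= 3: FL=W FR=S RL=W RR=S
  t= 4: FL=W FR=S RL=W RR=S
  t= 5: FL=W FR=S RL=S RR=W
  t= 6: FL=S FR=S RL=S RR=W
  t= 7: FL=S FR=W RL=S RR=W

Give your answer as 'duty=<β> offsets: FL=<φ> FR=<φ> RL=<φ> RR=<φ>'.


duty=5 offsets: FL=2 FR=6 RL=3 RR=0

duty β = stance ticks per leg = 5
FL: stance ticks = 5; W→S at t=6 → φ=2
FR: stance ticks = 5; W→S at t=2 → φ=6
RL: stance ticks = 5; W→S at t=5 → φ=3
RR: stance ticks = 5; W→S at t=0 → φ=0


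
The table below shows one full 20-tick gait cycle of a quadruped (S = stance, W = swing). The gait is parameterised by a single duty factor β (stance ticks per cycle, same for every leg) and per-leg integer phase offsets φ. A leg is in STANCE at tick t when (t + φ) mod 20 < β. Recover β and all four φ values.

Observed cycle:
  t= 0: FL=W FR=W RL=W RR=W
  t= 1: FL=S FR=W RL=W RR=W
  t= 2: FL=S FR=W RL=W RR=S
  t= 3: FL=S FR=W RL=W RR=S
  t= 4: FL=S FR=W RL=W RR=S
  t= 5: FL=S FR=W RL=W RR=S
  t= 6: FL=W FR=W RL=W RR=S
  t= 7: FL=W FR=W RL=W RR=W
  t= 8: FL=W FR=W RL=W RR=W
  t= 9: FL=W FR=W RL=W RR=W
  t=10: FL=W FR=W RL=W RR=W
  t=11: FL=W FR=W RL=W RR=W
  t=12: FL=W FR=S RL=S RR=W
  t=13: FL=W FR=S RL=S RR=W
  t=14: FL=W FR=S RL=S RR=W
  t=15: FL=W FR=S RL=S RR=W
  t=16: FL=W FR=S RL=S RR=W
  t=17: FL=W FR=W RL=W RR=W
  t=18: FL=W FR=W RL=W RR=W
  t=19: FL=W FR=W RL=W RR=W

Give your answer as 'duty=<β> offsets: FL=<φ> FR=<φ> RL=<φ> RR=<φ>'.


duty=5 offsets: FL=19 FR=8 RL=8 RR=18

duty β = stance ticks per leg = 5
FL: stance ticks = 5; W→S at t=1 → φ=19
FR: stance ticks = 5; W→S at t=12 → φ=8
RL: stance ticks = 5; W→S at t=12 → φ=8
RR: stance ticks = 5; W→S at t=2 → φ=18


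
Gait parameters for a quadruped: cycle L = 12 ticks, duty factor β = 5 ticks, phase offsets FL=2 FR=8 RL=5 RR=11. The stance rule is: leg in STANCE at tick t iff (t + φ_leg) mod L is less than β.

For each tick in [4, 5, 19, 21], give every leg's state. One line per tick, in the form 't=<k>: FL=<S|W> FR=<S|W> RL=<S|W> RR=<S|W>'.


t=4: phase=(6,0,9,3) vs β=5 → FL=W FR=S RL=W RR=S
t=5: phase=(7,1,10,4) vs β=5 → FL=W FR=S RL=W RR=S
t=19: phase=(9,3,0,6) vs β=5 → FL=W FR=S RL=S RR=W
t=21: phase=(11,5,2,8) vs β=5 → FL=W FR=W RL=S RR=W

t=4: FL=W FR=S RL=W RR=S
t=5: FL=W FR=S RL=W RR=S
t=19: FL=W FR=S RL=S RR=W
t=21: FL=W FR=W RL=S RR=W


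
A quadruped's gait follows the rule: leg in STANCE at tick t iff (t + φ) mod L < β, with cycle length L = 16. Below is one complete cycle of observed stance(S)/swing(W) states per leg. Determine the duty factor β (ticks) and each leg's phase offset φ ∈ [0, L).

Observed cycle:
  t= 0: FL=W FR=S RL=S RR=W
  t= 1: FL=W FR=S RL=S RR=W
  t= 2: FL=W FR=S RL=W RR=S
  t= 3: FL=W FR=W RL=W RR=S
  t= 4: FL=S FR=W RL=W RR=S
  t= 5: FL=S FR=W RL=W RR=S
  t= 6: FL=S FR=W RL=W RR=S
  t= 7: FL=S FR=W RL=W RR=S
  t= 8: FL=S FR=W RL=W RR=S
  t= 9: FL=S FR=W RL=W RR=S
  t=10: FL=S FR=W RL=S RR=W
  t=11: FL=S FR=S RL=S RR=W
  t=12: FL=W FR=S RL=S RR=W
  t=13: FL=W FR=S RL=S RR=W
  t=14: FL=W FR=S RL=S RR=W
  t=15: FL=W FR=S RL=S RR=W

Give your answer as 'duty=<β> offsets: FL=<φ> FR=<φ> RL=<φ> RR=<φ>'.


duty β = stance ticks per leg = 8
FL: stance ticks = 8; W→S at t=4 → φ=12
FR: stance ticks = 8; W→S at t=11 → φ=5
RL: stance ticks = 8; W→S at t=10 → φ=6
RR: stance ticks = 8; W→S at t=2 → φ=14

duty=8 offsets: FL=12 FR=5 RL=6 RR=14


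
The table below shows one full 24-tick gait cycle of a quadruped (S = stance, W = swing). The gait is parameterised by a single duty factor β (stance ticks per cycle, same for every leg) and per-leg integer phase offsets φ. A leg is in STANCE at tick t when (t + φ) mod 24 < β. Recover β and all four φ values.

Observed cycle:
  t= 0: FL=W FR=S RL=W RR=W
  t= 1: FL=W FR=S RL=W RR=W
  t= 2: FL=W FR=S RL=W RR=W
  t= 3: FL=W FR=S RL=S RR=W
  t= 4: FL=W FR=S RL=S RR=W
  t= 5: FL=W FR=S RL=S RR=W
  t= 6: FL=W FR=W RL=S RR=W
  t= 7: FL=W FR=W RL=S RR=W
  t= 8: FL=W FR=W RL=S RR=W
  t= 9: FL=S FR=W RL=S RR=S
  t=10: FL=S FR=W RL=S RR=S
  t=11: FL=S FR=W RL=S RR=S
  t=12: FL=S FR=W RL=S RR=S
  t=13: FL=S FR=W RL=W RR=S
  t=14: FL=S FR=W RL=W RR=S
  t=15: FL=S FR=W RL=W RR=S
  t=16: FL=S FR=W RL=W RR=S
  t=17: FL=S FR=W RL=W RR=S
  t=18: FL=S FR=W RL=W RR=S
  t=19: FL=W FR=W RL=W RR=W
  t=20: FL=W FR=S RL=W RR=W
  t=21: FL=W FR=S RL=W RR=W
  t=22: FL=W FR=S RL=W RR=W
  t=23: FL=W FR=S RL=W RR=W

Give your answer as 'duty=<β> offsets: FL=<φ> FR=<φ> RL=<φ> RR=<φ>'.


duty=10 offsets: FL=15 FR=4 RL=21 RR=15

duty β = stance ticks per leg = 10
FL: stance ticks = 10; W→S at t=9 → φ=15
FR: stance ticks = 10; W→S at t=20 → φ=4
RL: stance ticks = 10; W→S at t=3 → φ=21
RR: stance ticks = 10; W→S at t=9 → φ=15


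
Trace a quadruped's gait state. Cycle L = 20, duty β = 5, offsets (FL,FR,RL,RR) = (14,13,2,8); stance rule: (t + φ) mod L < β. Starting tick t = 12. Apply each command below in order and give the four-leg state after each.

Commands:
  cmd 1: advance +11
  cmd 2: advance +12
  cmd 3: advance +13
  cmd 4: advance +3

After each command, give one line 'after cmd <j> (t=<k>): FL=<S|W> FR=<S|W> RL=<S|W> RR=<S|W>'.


after cmd 1 (t=23): FL=W FR=W RL=W RR=W
after cmd 2 (t=35): FL=W FR=W RL=W RR=S
after cmd 3 (t=48): FL=S FR=S RL=W RR=W
after cmd 4 (t=51): FL=W FR=S RL=W RR=W

start t=12: FL=W FR=W RL=W RR=S
cmd 1: advance +11 → t=23, phase=(17,16,5,11) → FL=W FR=W RL=W RR=W
cmd 2: advance +12 → t=35, phase=(9,8,17,3) → FL=W FR=W RL=W RR=S
cmd 3: advance +13 → t=48, phase=(2,1,10,16) → FL=S FR=S RL=W RR=W
cmd 4: advance +3 → t=51, phase=(5,4,13,19) → FL=W FR=S RL=W RR=W


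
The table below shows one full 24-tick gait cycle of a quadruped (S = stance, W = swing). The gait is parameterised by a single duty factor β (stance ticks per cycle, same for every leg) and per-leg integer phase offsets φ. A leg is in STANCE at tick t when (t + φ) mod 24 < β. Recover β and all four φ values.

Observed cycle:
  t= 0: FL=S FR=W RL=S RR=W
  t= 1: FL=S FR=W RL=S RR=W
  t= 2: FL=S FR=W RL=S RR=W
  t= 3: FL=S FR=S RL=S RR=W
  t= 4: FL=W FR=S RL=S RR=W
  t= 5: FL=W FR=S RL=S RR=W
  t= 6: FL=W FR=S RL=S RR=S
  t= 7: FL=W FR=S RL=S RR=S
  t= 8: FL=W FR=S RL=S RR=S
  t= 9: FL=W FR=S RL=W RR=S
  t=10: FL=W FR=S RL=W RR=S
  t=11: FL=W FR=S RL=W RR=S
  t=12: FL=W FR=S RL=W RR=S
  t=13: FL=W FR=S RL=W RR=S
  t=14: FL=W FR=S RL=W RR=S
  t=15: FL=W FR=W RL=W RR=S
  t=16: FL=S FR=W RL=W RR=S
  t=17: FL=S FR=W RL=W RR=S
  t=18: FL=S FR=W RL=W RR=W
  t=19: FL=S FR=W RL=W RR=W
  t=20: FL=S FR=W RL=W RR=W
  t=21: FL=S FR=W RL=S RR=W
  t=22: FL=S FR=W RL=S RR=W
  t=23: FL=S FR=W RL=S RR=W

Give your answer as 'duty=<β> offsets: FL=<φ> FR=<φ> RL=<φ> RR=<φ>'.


duty β = stance ticks per leg = 12
FL: stance ticks = 12; W→S at t=16 → φ=8
FR: stance ticks = 12; W→S at t=3 → φ=21
RL: stance ticks = 12; W→S at t=21 → φ=3
RR: stance ticks = 12; W→S at t=6 → φ=18

duty=12 offsets: FL=8 FR=21 RL=3 RR=18
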